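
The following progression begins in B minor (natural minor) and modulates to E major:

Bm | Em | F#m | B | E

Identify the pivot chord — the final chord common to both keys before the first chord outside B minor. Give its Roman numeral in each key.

F#m — v in B minor, ii in E major

Chords diatonic to B minor: Bm, C#dim, D, Em, F#m, G, A.
Reading the progression, the first chord not in that set is B, so the modulation leaves B minor there.
The chord immediately before B is F#m, which is diatonic to both keys: v in B minor and ii in E major.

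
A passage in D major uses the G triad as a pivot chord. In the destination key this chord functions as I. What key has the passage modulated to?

G major

The numeral I denotes a major triad on scale degree 1. With G on degree 1, the tonic of the new key is G.
Degree 1 carries a major triad in major keys, so the destination is G major.
Check: the diatonic triads of G major are G (I), Am (ii), Bm (iii), C (IV), D (V), Em (vi), F#dim (vii°) — G is indeed I.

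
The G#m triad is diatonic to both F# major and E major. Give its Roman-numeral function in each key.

ii in F# major; iii in E major

The scale of F# major is F# G# A# B C# D# E#; G# is degree 2, and the triad built there (G#-B-D#) is minor, so it is ii.
The scale of E major is E F# G# A B C# D#; G# is degree 3, and the triad built there (G#-B-D#) is minor, so it is iii.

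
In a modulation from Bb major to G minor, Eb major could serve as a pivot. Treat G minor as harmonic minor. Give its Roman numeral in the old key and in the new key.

IV in Bb major; VI in G minor

The scale of Bb major is Bb C D Eb F G A; Eb is degree 4, and the triad built there (Eb-G-Bb) is major, so it is IV.
The scale of G minor (harmonic minor) is G A Bb C D Eb F#; Eb is degree 6, and the triad built there (Eb-G-Bb) is major, so it is VI.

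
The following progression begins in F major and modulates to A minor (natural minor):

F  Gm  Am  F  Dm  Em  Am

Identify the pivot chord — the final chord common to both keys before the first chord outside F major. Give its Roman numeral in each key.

Dm — vi in F major, iv in A minor

Chords diatonic to F major: F, Gm, Am, B♭, C, Dm, Edim.
Reading the progression, the first chord not in that set is Em, so the modulation leaves F major there.
The chord immediately before Em is Dm, which is diatonic to both keys: vi in F major and iv in A minor.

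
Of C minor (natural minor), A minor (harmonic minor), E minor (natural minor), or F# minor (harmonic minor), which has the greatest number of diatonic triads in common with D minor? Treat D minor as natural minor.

A minor

Triads of D minor (natural minor): D minor (i), E diminished (ii°), F major (III), G minor (iv), A minor (v), Bb major (VI), C major (VII).
C minor (natural minor) shares 2: Gm, Bb.
A minor (harmonic minor) shares 3: Dm, F, Am.
E minor (natural minor) shares 2: Am, C.
F# minor (harmonic minor) shares 0: none.
The most common triads (3) are shared with A minor.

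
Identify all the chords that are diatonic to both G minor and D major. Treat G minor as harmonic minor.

Triads in G minor (harmonic minor): G minor (i), A diminished (ii°), Bb augmented (III+), C minor (iv), D major (V), Eb major (VI), F# diminished (vii°).
Triads in D major: D major (I), E minor (ii), F# minor (iii), G major (IV), A major (V), B minor (vi), C# diminished (vii°).
Shared triads with their functions: D major (V in G minor, I in D major).

D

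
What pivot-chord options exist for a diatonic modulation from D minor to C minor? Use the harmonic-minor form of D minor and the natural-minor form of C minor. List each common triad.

Triads in D minor (harmonic minor): Dm (i), Edim (ii°), Faug (III+), Gm (iv), A (V), Bb (VI), C#dim (vii°).
Triads in C minor (natural minor): Cm (i), Ddim (ii°), Eb (III), Fm (iv), Gm (v), Ab (VI), Bb (VII).
Shared triads with their functions: Gm (iv in D minor, v in C minor); Bb (VI in D minor, VII in C minor).

Gm, Bb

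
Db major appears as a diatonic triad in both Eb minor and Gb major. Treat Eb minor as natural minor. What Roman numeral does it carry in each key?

VII in Eb minor; V in Gb major

The scale of Eb minor (natural minor) is Eb F Gb Ab Bb Cb Db; Db is degree 7, and the triad built there (Db-F-Ab) is major, so it is VII.
The scale of Gb major is Gb Ab Bb Cb Db Eb F; Db is degree 5, and the triad built there (Db-F-Ab) is major, so it is V.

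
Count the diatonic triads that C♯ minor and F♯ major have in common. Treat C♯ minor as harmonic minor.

0

Diatonic triads of C♯ minor (harmonic minor): C♯m (i), D♯dim (ii°), Eaug (III+), F♯m (iv), G♯ (V), A (VI), B♯dim (vii°).
Diatonic triads of F♯ major: F♯ (I), G♯m (ii), A♯m (iii), B (IV), C♯ (V), D♯m (vi), E♯dim (vii°).
No triad has the same root and quality in both keys.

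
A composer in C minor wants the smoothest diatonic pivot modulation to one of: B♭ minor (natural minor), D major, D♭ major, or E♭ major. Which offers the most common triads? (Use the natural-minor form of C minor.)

E♭ major

Triads of C minor (natural minor): Cm (i), Ddim (ii°), E♭ (III), Fm (iv), Gm (v), A♭ (VI), B♭ (VII).
B♭ minor (natural minor) shares 2: Fm, A♭.
D major shares 0: none.
D♭ major shares 2: Fm, A♭.
E♭ major shares 7: Cm, Ddim, E♭, Fm, Gm, A♭, B♭.
The most common triads (7) are shared with E♭ major.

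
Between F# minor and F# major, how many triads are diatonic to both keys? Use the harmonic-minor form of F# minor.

Diatonic triads of F# minor (harmonic minor): F# minor (i), G# diminished (ii°), A augmented (III+), B minor (iv), C# major (V), D major (VI), E# diminished (vii°).
Diatonic triads of F# major: F# major (I), G# minor (ii), A# minor (iii), B major (IV), C# major (V), D# minor (vi), E# diminished (vii°).
Matching root and quality in both lists: C# major, E# diminished.
That gives 2 common triads.

2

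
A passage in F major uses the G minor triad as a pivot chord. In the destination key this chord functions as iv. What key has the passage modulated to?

D minor

The numeral iv denotes a minor triad on scale degree 4. With G on degree 4, the tonic of the new key is D.
Degree 4 carries a minor triad in minor keys, so the destination is D minor.
Check: the diatonic triads of D minor (natural minor) are Dm (i), Edim (ii°), F (III), Gm (iv), Am (v), B♭ (VI), C (VII) — G minor is indeed iv.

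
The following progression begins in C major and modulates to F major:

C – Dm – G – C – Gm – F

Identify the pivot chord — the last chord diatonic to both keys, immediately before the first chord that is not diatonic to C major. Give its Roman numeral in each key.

Chords diatonic to C major: C, Dm, Em, F, G, Am, Bdim.
Reading the progression, the first chord not in that set is Gm, so the modulation leaves C major there.
The chord immediately before Gm is C, which is diatonic to both keys: I in C major and V in F major.

C — I in C major, V in F major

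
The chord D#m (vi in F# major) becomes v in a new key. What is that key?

The numeral v denotes a minor triad on scale degree 5. With D# on degree 5, the tonic of the new key is G#.
Degree 5 carries a minor triad in natural-minor keys, so the destination is G# minor.
Check: the diatonic triads of G# minor (natural minor) are G#m (i), A#dim (ii°), B (III), C#m (iv), D#m (v), E (VI), F# (VII) — D#m is indeed v.

G# minor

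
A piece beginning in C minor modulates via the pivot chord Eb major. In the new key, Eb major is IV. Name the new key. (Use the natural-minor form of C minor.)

Bb major

The numeral IV denotes a major triad on scale degree 4. With Eb on degree 4, the tonic of the new key is Bb.
Degree 4 carries a major triad in major keys, so the destination is Bb major.
Check: the diatonic triads of Bb major are Bb (I), Cm (ii), Dm (iii), Eb (IV), F (V), Gm (vi), Adim (vii°) — Eb major is indeed IV.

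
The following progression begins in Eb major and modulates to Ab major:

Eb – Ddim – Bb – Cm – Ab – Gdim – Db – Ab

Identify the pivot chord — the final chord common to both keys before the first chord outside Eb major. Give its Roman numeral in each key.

Chords diatonic to Eb major: Eb, Fm, Gm, Ab, Bb, Cm, Ddim.
Reading the progression, the first chord not in that set is Gdim, so the modulation leaves Eb major there.
The chord immediately before Gdim is Ab, which is diatonic to both keys: IV in Eb major and I in Ab major.

Ab — IV in Eb major, I in Ab major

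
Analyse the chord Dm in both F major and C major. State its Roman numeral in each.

The scale of F major is F G A Bb C D E; D is degree 6, and the triad built there (D-F-A) is minor, so it is vi.
The scale of C major is C D E F G A B; D is degree 2, and the triad built there (D-F-A) is minor, so it is ii.

vi in F major; ii in C major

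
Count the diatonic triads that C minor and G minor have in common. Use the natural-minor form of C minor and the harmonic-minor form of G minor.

Diatonic triads of C minor (natural minor): C minor (i), D diminished (ii°), Eb major (III), F minor (iv), G minor (v), Ab major (VI), Bb major (VII).
Diatonic triads of G minor (harmonic minor): G minor (i), A diminished (ii°), Bb augmented (III+), C minor (iv), D major (V), Eb major (VI), F# diminished (vii°).
Matching root and quality in both lists: C minor, Eb major, G minor.
That gives 3 common triads.

3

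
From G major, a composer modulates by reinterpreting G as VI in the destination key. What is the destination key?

B minor

The numeral VI denotes a major triad on scale degree 6. With G on degree 6, the tonic of the new key is B.
Degree 6 carries a major triad in minor keys, so the destination is B minor.
Check: the diatonic triads of B minor (natural minor) are Bm (i), C#dim (ii°), D (III), Em (iv), F#m (v), G (VI), A (VII) — G is indeed VI.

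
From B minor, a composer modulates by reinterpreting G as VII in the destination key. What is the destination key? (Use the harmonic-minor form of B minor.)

The numeral VII denotes a major triad on scale degree 7. With G on degree 7, the tonic of the new key is A.
Degree 7 carries a major triad in natural-minor keys, so the destination is A minor.
Check: the diatonic triads of A minor (natural minor) are Am (i), Bdim (ii°), C (III), Dm (iv), Em (v), F (VI), G (VII) — G is indeed VII.

A minor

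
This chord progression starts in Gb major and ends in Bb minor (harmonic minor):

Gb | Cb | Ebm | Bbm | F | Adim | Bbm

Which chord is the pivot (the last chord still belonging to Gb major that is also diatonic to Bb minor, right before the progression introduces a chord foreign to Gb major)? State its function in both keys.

Bbm — iii in Gb major, i in Bb minor

Chords diatonic to Gb major: Gb, Abm, Bbm, Cb, Db, Ebm, Fdim.
Reading the progression, the first chord not in that set is F, so the modulation leaves Gb major there.
The chord immediately before F is Bbm, which is diatonic to both keys: iii in Gb major and i in Bb minor.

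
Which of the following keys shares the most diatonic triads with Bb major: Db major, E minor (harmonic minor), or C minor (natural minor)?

C minor

Triads of Bb major: Bb major (I), C minor (ii), D minor (iii), Eb major (IV), F major (V), G minor (vi), A diminished (vii°).
Db major shares 0: none.
E minor (harmonic minor) shares 0: none.
C minor (natural minor) shares 4: Bb, Cm, Eb, Gm.
The most common triads (4) are shared with C minor.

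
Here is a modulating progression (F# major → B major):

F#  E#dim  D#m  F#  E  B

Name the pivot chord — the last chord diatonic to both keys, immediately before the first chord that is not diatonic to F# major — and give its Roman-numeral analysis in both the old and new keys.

Chords diatonic to F# major: F#, G#m, A#m, B, C#, D#m, E#dim.
Reading the progression, the first chord not in that set is E, so the modulation leaves F# major there.
The chord immediately before E is F#, which is diatonic to both keys: I in F# major and V in B major.

F# — I in F# major, V in B major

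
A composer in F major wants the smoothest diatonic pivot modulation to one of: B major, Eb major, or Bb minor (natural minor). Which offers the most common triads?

Triads of F major: F (I), Gm (ii), Am (iii), Bb (IV), C (V), Dm (vi), Edim (vii°).
B major shares 0: none.
Eb major shares 2: Gm, Bb.
Bb minor (natural minor) shares 0: none.
The most common triads (2) are shared with Eb major.

Eb major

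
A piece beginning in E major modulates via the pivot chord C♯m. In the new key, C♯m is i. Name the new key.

The numeral i denotes a minor triad on scale degree 1. With C♯ on degree 1, the tonic of the new key is C♯.
Degree 1 carries a minor triad in minor keys, so the destination is C♯ minor.
Check: the diatonic triads of C♯ minor (natural minor) are C♯m (i), D♯dim (ii°), E (III), F♯m (iv), G♯m (v), A (VI), B (VII) — C♯m is indeed i.

C♯ minor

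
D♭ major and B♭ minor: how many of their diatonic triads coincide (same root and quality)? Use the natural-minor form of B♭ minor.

Diatonic triads of D♭ major: D♭ (I), E♭m (ii), Fm (iii), G♭ (IV), A♭ (V), B♭m (vi), Cdim (vii°).
Diatonic triads of B♭ minor (natural minor): B♭m (i), Cdim (ii°), D♭ (III), E♭m (iv), Fm (v), G♭ (VI), A♭ (VII).
Matching root and quality in both lists: D♭, E♭m, Fm, G♭, A♭, B♭m, Cdim.
That gives 7 common triads.

7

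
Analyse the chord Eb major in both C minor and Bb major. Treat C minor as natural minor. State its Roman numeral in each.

III in C minor; IV in Bb major

The scale of C minor (natural minor) is C D Eb F G Ab Bb; Eb is degree 3, and the triad built there (Eb-G-Bb) is major, so it is III.
The scale of Bb major is Bb C D Eb F G A; Eb is degree 4, and the triad built there (Eb-G-Bb) is major, so it is IV.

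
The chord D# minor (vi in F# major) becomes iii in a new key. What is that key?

B major

The numeral iii denotes a minor triad on scale degree 3. With D# on degree 3, the tonic of the new key is B.
Degree 3 carries a minor triad in major keys, so the destination is B major.
Check: the diatonic triads of B major are B (I), C#m (ii), D#m (iii), E (IV), F# (V), G#m (vi), A#dim (vii°) — D# minor is indeed iii.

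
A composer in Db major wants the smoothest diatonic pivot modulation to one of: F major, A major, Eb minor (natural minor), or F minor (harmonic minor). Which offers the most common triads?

Triads of Db major: Db major (I), Eb minor (ii), F minor (iii), Gb major (IV), Ab major (V), Bb minor (vi), C diminished (vii°).
F major shares 0: none.
A major shares 0: none.
Eb minor (natural minor) shares 4: Db, Ebm, Gb, Bbm.
F minor (harmonic minor) shares 3: Db, Fm, Bbm.
The most common triads (4) are shared with Eb minor.

Eb minor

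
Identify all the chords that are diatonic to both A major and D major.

A, Bm, D, F♯m

Triads in A major: A major (I), B minor (ii), C♯ minor (iii), D major (IV), E major (V), F♯ minor (vi), G♯ diminished (vii°).
Triads in D major: D major (I), E minor (ii), F♯ minor (iii), G major (IV), A major (V), B minor (vi), C♯ diminished (vii°).
Shared triads with their functions: A major (I in A major, V in D major); B minor (ii in A major, vi in D major); D major (IV in A major, I in D major); F♯ minor (vi in A major, iii in D major).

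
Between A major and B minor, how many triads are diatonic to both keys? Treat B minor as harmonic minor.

1

Diatonic triads of A major: A major (I), B minor (ii), C♯ minor (iii), D major (IV), E major (V), F♯ minor (vi), G♯ diminished (vii°).
Diatonic triads of B minor (harmonic minor): B minor (i), C♯ diminished (ii°), D augmented (III+), E minor (iv), F♯ major (V), G major (VI), A♯ diminished (vii°).
Matching root and quality in both lists: B minor.
That gives 1 common triad.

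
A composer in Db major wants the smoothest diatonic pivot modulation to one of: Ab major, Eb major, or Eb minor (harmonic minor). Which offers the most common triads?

Ab major

Triads of Db major: Db major (I), Eb minor (ii), F minor (iii), Gb major (IV), Ab major (V), Bb minor (vi), C diminished (vii°).
Ab major shares 4: Db, Fm, Ab, Bbm.
Eb major shares 2: Fm, Ab.
Eb minor (harmonic minor) shares 1: Ebm.
The most common triads (4) are shared with Ab major.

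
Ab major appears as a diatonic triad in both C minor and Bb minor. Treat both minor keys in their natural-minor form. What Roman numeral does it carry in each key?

VI in C minor; VII in Bb minor

The scale of C minor (natural minor) is C D Eb F G Ab Bb; Ab is degree 6, and the triad built there (Ab-C-Eb) is major, so it is VI.
The scale of Bb minor (natural minor) is Bb C Db Eb F Gb Ab; Ab is degree 7, and the triad built there (Ab-C-Eb) is major, so it is VII.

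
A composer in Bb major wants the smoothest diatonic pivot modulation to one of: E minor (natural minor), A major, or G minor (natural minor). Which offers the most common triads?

Triads of Bb major: Bb major (I), C minor (ii), D minor (iii), Eb major (IV), F major (V), G minor (vi), A diminished (vii°).
E minor (natural minor) shares 0: none.
A major shares 0: none.
G minor (natural minor) shares 7: Bb, Cm, Dm, Eb, F, Gm, Adim.
The most common triads (7) are shared with G minor.

G minor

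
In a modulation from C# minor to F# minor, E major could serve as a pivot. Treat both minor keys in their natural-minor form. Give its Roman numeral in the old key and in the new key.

III in C# minor; VII in F# minor

The scale of C# minor (natural minor) is C# D# E F# G# A B; E is degree 3, and the triad built there (E-G#-B) is major, so it is III.
The scale of F# minor (natural minor) is F# G# A B C# D E; E is degree 7, and the triad built there (E-G#-B) is major, so it is VII.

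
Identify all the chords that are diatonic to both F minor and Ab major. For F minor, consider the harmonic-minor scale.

Triads in F minor (harmonic minor): Fm (i), Gdim (ii°), Abaug (III+), Bbm (iv), C (V), Db (VI), Edim (vii°).
Triads in Ab major: Ab (I), Bbm (ii), Cm (iii), Db (IV), Eb (V), Fm (vi), Gdim (vii°).
Shared triads with their functions: Fm (i in F minor, vi in Ab major); Gdim (ii° in F minor, vii° in Ab major); Bbm (iv in F minor, ii in Ab major); Db (VI in F minor, IV in Ab major).

Fm, Gdim, Bbm, Db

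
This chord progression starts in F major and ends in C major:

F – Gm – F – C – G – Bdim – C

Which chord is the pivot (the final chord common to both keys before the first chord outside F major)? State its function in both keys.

Chords diatonic to F major: F, Gm, Am, Bb, C, Dm, Edim.
Reading the progression, the first chord not in that set is G, so the modulation leaves F major there.
The chord immediately before G is C, which is diatonic to both keys: V in F major and I in C major.

C — V in F major, I in C major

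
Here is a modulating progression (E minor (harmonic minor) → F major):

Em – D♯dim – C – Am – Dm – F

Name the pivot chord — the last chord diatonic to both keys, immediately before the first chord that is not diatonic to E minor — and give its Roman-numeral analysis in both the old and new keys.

Am — iv in E minor, iii in F major

Chords diatonic to E minor: Em, F♯dim, Gaug, Am, B, C, D♯dim.
Reading the progression, the first chord not in that set is Dm, so the modulation leaves E minor there.
The chord immediately before Dm is Am, which is diatonic to both keys: iv in E minor and iii in F major.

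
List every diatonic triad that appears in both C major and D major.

Em, G

Triads in C major: C (I), Dm (ii), Em (iii), F (IV), G (V), Am (vi), Bdim (vii°).
Triads in D major: D (I), Em (ii), F#m (iii), G (IV), A (V), Bm (vi), C#dim (vii°).
Shared triads with their functions: Em (iii in C major, ii in D major); G (V in C major, IV in D major).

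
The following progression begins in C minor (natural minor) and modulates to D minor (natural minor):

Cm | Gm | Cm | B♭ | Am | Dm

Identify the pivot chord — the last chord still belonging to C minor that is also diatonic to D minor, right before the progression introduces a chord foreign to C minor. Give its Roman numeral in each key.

Chords diatonic to C minor: Cm, Ddim, E♭, Fm, Gm, A♭, B♭.
Reading the progression, the first chord not in that set is Am, so the modulation leaves C minor there.
The chord immediately before Am is B♭, which is diatonic to both keys: VII in C minor and VI in D minor.

B♭ — VII in C minor, VI in D minor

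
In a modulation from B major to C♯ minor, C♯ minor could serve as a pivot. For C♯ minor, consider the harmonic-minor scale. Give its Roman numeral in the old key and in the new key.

ii in B major; i in C♯ minor

The scale of B major is B C♯ D♯ E F♯ G♯ A♯; C♯ is degree 2, and the triad built there (C♯-E-G♯) is minor, so it is ii.
The scale of C♯ minor (harmonic minor) is C♯ D♯ E F♯ G♯ A B♯; C♯ is degree 1, and the triad built there (C♯-E-G♯) is minor, so it is i.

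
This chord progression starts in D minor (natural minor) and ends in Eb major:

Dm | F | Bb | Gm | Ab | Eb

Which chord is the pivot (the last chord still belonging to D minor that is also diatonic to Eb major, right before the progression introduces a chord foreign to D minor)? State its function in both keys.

Gm — iv in D minor, iii in Eb major

Chords diatonic to D minor: Dm, Edim, F, Gm, Am, Bb, C.
Reading the progression, the first chord not in that set is Ab, so the modulation leaves D minor there.
The chord immediately before Ab is Gm, which is diatonic to both keys: iv in D minor and iii in Eb major.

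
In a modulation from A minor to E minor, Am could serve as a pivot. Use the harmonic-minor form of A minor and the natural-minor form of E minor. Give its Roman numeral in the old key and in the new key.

i in A minor; iv in E minor

The scale of A minor (harmonic minor) is A B C D E F G#; A is degree 1, and the triad built there (A-C-E) is minor, so it is i.
The scale of E minor (natural minor) is E F# G A B C D; A is degree 4, and the triad built there (A-C-E) is minor, so it is iv.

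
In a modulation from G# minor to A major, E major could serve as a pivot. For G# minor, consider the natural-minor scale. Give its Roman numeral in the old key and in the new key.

The scale of G# minor (natural minor) is G# A# B C# D# E F#; E is degree 6, and the triad built there (E-G#-B) is major, so it is VI.
The scale of A major is A B C# D E F# G#; E is degree 5, and the triad built there (E-G#-B) is major, so it is V.

VI in G# minor; V in A major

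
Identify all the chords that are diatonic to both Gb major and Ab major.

Bbm, Db

Triads in Gb major: Gb (I), Abm (ii), Bbm (iii), Cb (IV), Db (V), Ebm (vi), Fdim (vii°).
Triads in Ab major: Ab (I), Bbm (ii), Cm (iii), Db (IV), Eb (V), Fm (vi), Gdim (vii°).
Shared triads with their functions: Bbm (iii in Gb major, ii in Ab major); Db (V in Gb major, IV in Ab major).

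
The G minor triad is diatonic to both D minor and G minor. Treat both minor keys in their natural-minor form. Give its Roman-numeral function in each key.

iv in D minor; i in G minor

The scale of D minor (natural minor) is D E F G A Bb C; G is degree 4, and the triad built there (G-Bb-D) is minor, so it is iv.
The scale of G minor (natural minor) is G A Bb C D Eb F; G is degree 1, and the triad built there (G-Bb-D) is minor, so it is i.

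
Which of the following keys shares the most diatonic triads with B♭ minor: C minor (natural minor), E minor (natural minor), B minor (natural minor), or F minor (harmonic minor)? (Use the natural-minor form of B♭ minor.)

F minor

Triads of B♭ minor (natural minor): B♭ minor (i), C diminished (ii°), D♭ major (III), E♭ minor (iv), F minor (v), G♭ major (VI), A♭ major (VII).
C minor (natural minor) shares 2: Fm, A♭.
E minor (natural minor) shares 0: none.
B minor (natural minor) shares 0: none.
F minor (harmonic minor) shares 3: B♭m, D♭, Fm.
The most common triads (3) are shared with F minor.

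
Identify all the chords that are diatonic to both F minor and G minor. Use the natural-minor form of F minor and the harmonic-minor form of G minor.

Cm, Eb

Triads in F minor (natural minor): Fm (i), Gdim (ii°), Ab (III), Bbm (iv), Cm (v), Db (VI), Eb (VII).
Triads in G minor (harmonic minor): Gm (i), Adim (ii°), Bbaug (III+), Cm (iv), D (V), Eb (VI), F#dim (vii°).
Shared triads with their functions: Cm (v in F minor, iv in G minor); Eb (VII in F minor, VI in G minor).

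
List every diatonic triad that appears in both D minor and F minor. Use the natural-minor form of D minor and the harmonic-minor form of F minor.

Triads in D minor (natural minor): D minor (i), E diminished (ii°), F major (III), G minor (iv), A minor (v), Bb major (VI), C major (VII).
Triads in F minor (harmonic minor): F minor (i), G diminished (ii°), Ab augmented (III+), Bb minor (iv), C major (V), Db major (VI), E diminished (vii°).
Shared triads with their functions: E diminished (ii° in D minor, vii° in F minor); C major (VII in D minor, V in F minor).

Edim, C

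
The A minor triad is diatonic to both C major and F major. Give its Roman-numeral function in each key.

The scale of C major is C D E F G A B; A is degree 6, and the triad built there (A-C-E) is minor, so it is vi.
The scale of F major is F G A Bb C D E; A is degree 3, and the triad built there (A-C-E) is minor, so it is iii.

vi in C major; iii in F major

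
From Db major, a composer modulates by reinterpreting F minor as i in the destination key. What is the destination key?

F minor

The numeral i denotes a minor triad on scale degree 1. With F on degree 1, the tonic of the new key is F.
Degree 1 carries a minor triad in minor keys, so the destination is F minor.
Check: the diatonic triads of F minor (natural minor) are Fm (i), Gdim (ii°), Ab (III), Bbm (iv), Cm (v), Db (VI), Eb (VII) — F minor is indeed i.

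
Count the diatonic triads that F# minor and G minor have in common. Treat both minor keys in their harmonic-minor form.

1

Diatonic triads of F# minor (harmonic minor): F#m (i), G#dim (ii°), Aaug (III+), Bm (iv), C# (V), D (VI), E#dim (vii°).
Diatonic triads of G minor (harmonic minor): Gm (i), Adim (ii°), Bbaug (III+), Cm (iv), D (V), Eb (VI), F#dim (vii°).
Matching root and quality in both lists: D.
That gives 1 common triad.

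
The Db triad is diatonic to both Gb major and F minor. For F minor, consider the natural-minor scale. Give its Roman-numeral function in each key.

The scale of Gb major is Gb Ab Bb Cb Db Eb F; Db is degree 5, and the triad built there (Db-F-Ab) is major, so it is V.
The scale of F minor (natural minor) is F G Ab Bb C Db Eb; Db is degree 6, and the triad built there (Db-F-Ab) is major, so it is VI.

V in Gb major; VI in F minor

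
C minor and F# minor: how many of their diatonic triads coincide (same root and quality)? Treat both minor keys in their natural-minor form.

0

Diatonic triads of C minor (natural minor): C minor (i), D diminished (ii°), Eb major (III), F minor (iv), G minor (v), Ab major (VI), Bb major (VII).
Diatonic triads of F# minor (natural minor): F# minor (i), G# diminished (ii°), A major (III), B minor (iv), C# minor (v), D major (VI), E major (VII).
No triad has the same root and quality in both keys.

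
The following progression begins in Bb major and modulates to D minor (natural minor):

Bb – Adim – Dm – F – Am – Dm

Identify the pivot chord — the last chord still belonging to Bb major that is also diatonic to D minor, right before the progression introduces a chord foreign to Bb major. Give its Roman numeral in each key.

F — V in Bb major, III in D minor

Chords diatonic to Bb major: Bb, Cm, Dm, Eb, F, Gm, Adim.
Reading the progression, the first chord not in that set is Am, so the modulation leaves Bb major there.
The chord immediately before Am is F, which is diatonic to both keys: V in Bb major and III in D minor.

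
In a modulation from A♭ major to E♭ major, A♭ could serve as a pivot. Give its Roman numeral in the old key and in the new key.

The scale of A♭ major is A♭ B♭ C D♭ E♭ F G; A♭ is degree 1, and the triad built there (A♭-C-E♭) is major, so it is I.
The scale of E♭ major is E♭ F G A♭ B♭ C D; A♭ is degree 4, and the triad built there (A♭-C-E♭) is major, so it is IV.

I in A♭ major; IV in E♭ major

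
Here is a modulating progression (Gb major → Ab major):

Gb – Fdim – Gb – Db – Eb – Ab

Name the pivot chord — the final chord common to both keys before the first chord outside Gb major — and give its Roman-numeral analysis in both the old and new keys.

Db — V in Gb major, IV in Ab major

Chords diatonic to Gb major: Gb, Abm, Bbm, Cb, Db, Ebm, Fdim.
Reading the progression, the first chord not in that set is Eb, so the modulation leaves Gb major there.
The chord immediately before Eb is Db, which is diatonic to both keys: V in Gb major and IV in Ab major.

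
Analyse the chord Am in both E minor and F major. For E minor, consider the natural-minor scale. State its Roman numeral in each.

iv in E minor; iii in F major

The scale of E minor (natural minor) is E F♯ G A B C D; A is degree 4, and the triad built there (A-C-E) is minor, so it is iv.
The scale of F major is F G A B♭ C D E; A is degree 3, and the triad built there (A-C-E) is minor, so it is iii.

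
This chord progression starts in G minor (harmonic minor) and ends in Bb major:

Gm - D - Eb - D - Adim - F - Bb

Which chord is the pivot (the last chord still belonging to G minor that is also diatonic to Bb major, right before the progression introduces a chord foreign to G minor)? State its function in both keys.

Chords diatonic to G minor: Gm, Adim, Bbaug, Cm, D, Eb, F#dim.
Reading the progression, the first chord not in that set is F, so the modulation leaves G minor there.
The chord immediately before F is Adim, which is diatonic to both keys: ii° in G minor and vii° in Bb major.

Adim — ii° in G minor, vii° in Bb major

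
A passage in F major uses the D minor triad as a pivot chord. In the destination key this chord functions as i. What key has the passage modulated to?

D minor

The numeral i denotes a minor triad on scale degree 1. With D on degree 1, the tonic of the new key is D.
Degree 1 carries a minor triad in minor keys, so the destination is D minor.
Check: the diatonic triads of D minor (natural minor) are Dm (i), Edim (ii°), F (III), Gm (iv), Am (v), Bb (VI), C (VII) — D minor is indeed i.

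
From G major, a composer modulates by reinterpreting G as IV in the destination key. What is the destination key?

D major

The numeral IV denotes a major triad on scale degree 4. With G on degree 4, the tonic of the new key is D.
Degree 4 carries a major triad in major keys, so the destination is D major.
Check: the diatonic triads of D major are D (I), Em (ii), F#m (iii), G (IV), A (V), Bm (vi), C#dim (vii°) — G is indeed IV.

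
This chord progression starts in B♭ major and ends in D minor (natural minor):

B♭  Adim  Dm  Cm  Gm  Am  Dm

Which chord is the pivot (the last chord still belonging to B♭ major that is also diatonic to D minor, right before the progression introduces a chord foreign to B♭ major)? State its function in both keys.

Chords diatonic to B♭ major: B♭, Cm, Dm, E♭, F, Gm, Adim.
Reading the progression, the first chord not in that set is Am, so the modulation leaves B♭ major there.
The chord immediately before Am is Gm, which is diatonic to both keys: vi in B♭ major and iv in D minor.

Gm — vi in B♭ major, iv in D minor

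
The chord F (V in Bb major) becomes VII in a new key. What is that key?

G minor

The numeral VII denotes a major triad on scale degree 7. With F on degree 7, the tonic of the new key is G.
Degree 7 carries a major triad in natural-minor keys, so the destination is G minor.
Check: the diatonic triads of G minor (natural minor) are Gm (i), Adim (ii°), Bb (III), Cm (iv), Dm (v), Eb (VI), F (VII) — F is indeed VII.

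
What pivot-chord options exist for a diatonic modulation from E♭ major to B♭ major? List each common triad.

Triads in E♭ major: E♭ (I), Fm (ii), Gm (iii), A♭ (IV), B♭ (V), Cm (vi), Ddim (vii°).
Triads in B♭ major: B♭ (I), Cm (ii), Dm (iii), E♭ (IV), F (V), Gm (vi), Adim (vii°).
Shared triads with their functions: E♭ (I in E♭ major, IV in B♭ major); Gm (iii in E♭ major, vi in B♭ major); B♭ (V in E♭ major, I in B♭ major); Cm (vi in E♭ major, ii in B♭ major).

E♭, Gm, B♭, Cm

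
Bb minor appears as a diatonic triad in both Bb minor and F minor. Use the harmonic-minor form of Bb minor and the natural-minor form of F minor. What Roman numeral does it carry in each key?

i in Bb minor; iv in F minor

The scale of Bb minor (harmonic minor) is Bb C Db Eb F Gb A; Bb is degree 1, and the triad built there (Bb-Db-F) is minor, so it is i.
The scale of F minor (natural minor) is F G Ab Bb C Db Eb; Bb is degree 4, and the triad built there (Bb-Db-F) is minor, so it is iv.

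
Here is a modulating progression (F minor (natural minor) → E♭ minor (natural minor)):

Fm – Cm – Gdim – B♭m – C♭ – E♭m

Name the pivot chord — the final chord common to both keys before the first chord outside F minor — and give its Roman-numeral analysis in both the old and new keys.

B♭m — iv in F minor, v in E♭ minor

Chords diatonic to F minor: Fm, Gdim, A♭, B♭m, Cm, D♭, E♭.
Reading the progression, the first chord not in that set is C♭, so the modulation leaves F minor there.
The chord immediately before C♭ is B♭m, which is diatonic to both keys: iv in F minor and v in E♭ minor.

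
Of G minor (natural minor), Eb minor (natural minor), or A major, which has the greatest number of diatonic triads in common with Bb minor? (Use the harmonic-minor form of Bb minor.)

Triads of Bb minor (harmonic minor): Bbm (i), Cdim (ii°), Dbaug (III+), Ebm (iv), F (V), Gb (VI), Adim (vii°).
G minor (natural minor) shares 2: F, Adim.
Eb minor (natural minor) shares 3: Bbm, Ebm, Gb.
A major shares 0: none.
The most common triads (3) are shared with Eb minor.

Eb minor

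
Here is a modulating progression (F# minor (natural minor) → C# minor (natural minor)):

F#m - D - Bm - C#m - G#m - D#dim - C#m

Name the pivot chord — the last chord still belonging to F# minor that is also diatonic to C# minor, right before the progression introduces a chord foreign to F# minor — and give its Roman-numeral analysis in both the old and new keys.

Chords diatonic to F# minor: F#m, G#dim, A, Bm, C#m, D, E.
Reading the progression, the first chord not in that set is G#m, so the modulation leaves F# minor there.
The chord immediately before G#m is C#m, which is diatonic to both keys: v in F# minor and i in C# minor.

C#m — v in F# minor, i in C# minor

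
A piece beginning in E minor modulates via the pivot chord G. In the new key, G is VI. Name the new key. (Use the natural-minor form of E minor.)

B minor

The numeral VI denotes a major triad on scale degree 6. With G on degree 6, the tonic of the new key is B.
Degree 6 carries a major triad in minor keys, so the destination is B minor.
Check: the diatonic triads of B minor (natural minor) are Bm (i), C#dim (ii°), D (III), Em (iv), F#m (v), G (VI), A (VII) — G is indeed VI.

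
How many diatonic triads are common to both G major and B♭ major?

Diatonic triads of G major: G (I), Am (ii), Bm (iii), C (IV), D (V), Em (vi), F♯dim (vii°).
Diatonic triads of B♭ major: B♭ (I), Cm (ii), Dm (iii), E♭ (IV), F (V), Gm (vi), Adim (vii°).
No triad has the same root and quality in both keys.

0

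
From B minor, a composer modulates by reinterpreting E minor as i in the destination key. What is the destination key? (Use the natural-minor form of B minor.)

E minor

The numeral i denotes a minor triad on scale degree 1. With E on degree 1, the tonic of the new key is E.
Degree 1 carries a minor triad in minor keys, so the destination is E minor.
Check: the diatonic triads of E minor (natural minor) are Em (i), F#dim (ii°), G (III), Am (iv), Bm (v), C (VI), D (VII) — E minor is indeed i.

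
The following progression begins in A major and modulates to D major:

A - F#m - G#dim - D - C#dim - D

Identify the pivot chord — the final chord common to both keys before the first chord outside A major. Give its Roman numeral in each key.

Chords diatonic to A major: A, Bm, C#m, D, E, F#m, G#dim.
Reading the progression, the first chord not in that set is C#dim, so the modulation leaves A major there.
The chord immediately before C#dim is D, which is diatonic to both keys: IV in A major and I in D major.

D — IV in A major, I in D major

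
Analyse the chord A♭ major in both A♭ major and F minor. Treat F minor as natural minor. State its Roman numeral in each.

The scale of A♭ major is A♭ B♭ C D♭ E♭ F G; A♭ is degree 1, and the triad built there (A♭-C-E♭) is major, so it is I.
The scale of F minor (natural minor) is F G A♭ B♭ C D♭ E♭; A♭ is degree 3, and the triad built there (A♭-C-E♭) is major, so it is III.

I in A♭ major; III in F minor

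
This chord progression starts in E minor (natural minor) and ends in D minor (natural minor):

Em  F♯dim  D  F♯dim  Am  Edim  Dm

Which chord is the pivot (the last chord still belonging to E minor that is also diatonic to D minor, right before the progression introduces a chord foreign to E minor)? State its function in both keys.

Am — iv in E minor, v in D minor

Chords diatonic to E minor: Em, F♯dim, G, Am, Bm, C, D.
Reading the progression, the first chord not in that set is Edim, so the modulation leaves E minor there.
The chord immediately before Edim is Am, which is diatonic to both keys: iv in E minor and v in D minor.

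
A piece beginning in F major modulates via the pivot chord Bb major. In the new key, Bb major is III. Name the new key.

The numeral III denotes a major triad on scale degree 3. With Bb on degree 3, the tonic of the new key is G.
Degree 3 carries a major triad in natural-minor keys, so the destination is G minor.
Check: the diatonic triads of G minor (natural minor) are Gm (i), Adim (ii°), Bb (III), Cm (iv), Dm (v), Eb (VI), F (VII) — Bb major is indeed III.

G minor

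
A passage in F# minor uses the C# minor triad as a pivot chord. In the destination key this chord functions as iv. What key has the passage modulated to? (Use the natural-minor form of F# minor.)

The numeral iv denotes a minor triad on scale degree 4. With C# on degree 4, the tonic of the new key is G#.
Degree 4 carries a minor triad in minor keys, so the destination is G# minor.
Check: the diatonic triads of G# minor (natural minor) are G#m (i), A#dim (ii°), B (III), C#m (iv), D#m (v), E (VI), F# (VII) — C# minor is indeed iv.

G# minor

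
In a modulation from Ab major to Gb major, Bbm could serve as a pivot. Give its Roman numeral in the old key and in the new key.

ii in Ab major; iii in Gb major

The scale of Ab major is Ab Bb C Db Eb F G; Bb is degree 2, and the triad built there (Bb-Db-F) is minor, so it is ii.
The scale of Gb major is Gb Ab Bb Cb Db Eb F; Bb is degree 3, and the triad built there (Bb-Db-F) is minor, so it is iii.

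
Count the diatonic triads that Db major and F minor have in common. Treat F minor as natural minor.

4

Diatonic triads of Db major: Db major (I), Eb minor (ii), F minor (iii), Gb major (IV), Ab major (V), Bb minor (vi), C diminished (vii°).
Diatonic triads of F minor (natural minor): F minor (i), G diminished (ii°), Ab major (III), Bb minor (iv), C minor (v), Db major (VI), Eb major (VII).
Matching root and quality in both lists: Db major, F minor, Ab major, Bb minor.
That gives 4 common triads.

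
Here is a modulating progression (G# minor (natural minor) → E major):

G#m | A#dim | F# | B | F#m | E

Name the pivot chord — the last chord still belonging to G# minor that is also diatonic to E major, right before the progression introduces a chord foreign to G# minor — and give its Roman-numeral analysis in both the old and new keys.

Chords diatonic to G# minor: G#m, A#dim, B, C#m, D#m, E, F#.
Reading the progression, the first chord not in that set is F#m, so the modulation leaves G# minor there.
The chord immediately before F#m is B, which is diatonic to both keys: III in G# minor and V in E major.

B — III in G# minor, V in E major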